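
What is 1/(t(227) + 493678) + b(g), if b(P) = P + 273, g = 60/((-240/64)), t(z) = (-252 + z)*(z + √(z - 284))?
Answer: 61203770141941/238146963634 + 25*I*√57/238146963634 ≈ 257.0 + 7.9256e-10*I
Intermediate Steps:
t(z) = (-252 + z)*(z + √(-284 + z))
g = -16 (g = 60/((-240*1/64)) = 60/(-15/4) = 60*(-4/15) = -16)
b(P) = 273 + P
1/(t(227) + 493678) + b(g) = 1/((227² - 252*227 - 252*√(-284 + 227) + 227*√(-284 + 227)) + 493678) + (273 - 16) = 1/((51529 - 57204 - 252*I*√57 + 227*√(-57)) + 493678) + 257 = 1/((51529 - 57204 - 252*I*√57 + 227*(I*√57)) + 493678) + 257 = 1/((51529 - 57204 - 252*I*√57 + 227*I*√57) + 493678) + 257 = 1/((-5675 - 25*I*√57) + 493678) + 257 = 1/(488003 - 25*I*√57) + 257 = 257 + 1/(488003 - 25*I*√57)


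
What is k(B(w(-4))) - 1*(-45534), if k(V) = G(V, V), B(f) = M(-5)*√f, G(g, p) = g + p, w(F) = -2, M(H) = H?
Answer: 45534 - 10*I*√2 ≈ 45534.0 - 14.142*I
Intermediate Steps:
B(f) = -5*√f
k(V) = 2*V (k(V) = V + V = 2*V)
k(B(w(-4))) - 1*(-45534) = 2*(-5*I*√2) - 1*(-45534) = 2*(-5*I*√2) + 45534 = -10*I*√2 + 45534 = 45534 - 10*I*√2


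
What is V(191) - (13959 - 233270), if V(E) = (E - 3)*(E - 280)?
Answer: 202579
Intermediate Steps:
V(E) = (-280 + E)*(-3 + E) (V(E) = (-3 + E)*(-280 + E) = (-280 + E)*(-3 + E))
V(191) - (13959 - 233270) = (840 + 191² - 283*191) - (13959 - 233270) = (840 + 36481 - 54053) - 1*(-219311) = -16732 + 219311 = 202579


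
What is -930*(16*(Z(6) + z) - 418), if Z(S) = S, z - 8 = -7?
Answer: 284580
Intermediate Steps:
z = 1 (z = 8 - 7 = 1)
-930*(16*(Z(6) + z) - 418) = -930*(16*(6 + 1) - 418) = -930*(16*7 - 418) = -930*(112 - 418) = -930*(-306) = 284580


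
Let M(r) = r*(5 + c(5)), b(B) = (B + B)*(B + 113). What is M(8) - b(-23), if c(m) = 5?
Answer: 4220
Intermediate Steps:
b(B) = 2*B*(113 + B) (b(B) = (2*B)*(113 + B) = 2*B*(113 + B))
M(r) = 10*r (M(r) = r*(5 + 5) = r*10 = 10*r)
M(8) - b(-23) = 10*8 - 2*(-23)*(113 - 23) = 80 - 2*(-23)*90 = 80 - 1*(-4140) = 80 + 4140 = 4220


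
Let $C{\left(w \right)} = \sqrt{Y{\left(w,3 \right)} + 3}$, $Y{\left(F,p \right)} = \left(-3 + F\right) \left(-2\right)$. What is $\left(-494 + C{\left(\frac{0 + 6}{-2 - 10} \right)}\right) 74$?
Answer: $-36556 + 74 \sqrt{10} \approx -36322.0$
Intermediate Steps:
$Y{\left(F,p \right)} = 6 - 2 F$
$C{\left(w \right)} = \sqrt{9 - 2 w}$ ($C{\left(w \right)} = \sqrt{\left(6 - 2 w\right) + 3} = \sqrt{9 - 2 w}$)
$\left(-494 + C{\left(\frac{0 + 6}{-2 - 10} \right)}\right) 74 = \left(-494 + \sqrt{9 - 2 \frac{0 + 6}{-2 - 10}}\right) 74 = \left(-494 + \sqrt{9 - 2 \frac{6}{-12}}\right) 74 = \left(-494 + \sqrt{9 - 2 \cdot 6 \left(- \frac{1}{12}\right)}\right) 74 = \left(-494 + \sqrt{9 - -1}\right) 74 = \left(-494 + \sqrt{9 + 1}\right) 74 = \left(-494 + \sqrt{10}\right) 74 = -36556 + 74 \sqrt{10}$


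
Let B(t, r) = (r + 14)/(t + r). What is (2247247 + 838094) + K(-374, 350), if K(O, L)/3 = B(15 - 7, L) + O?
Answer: 552075747/179 ≈ 3.0842e+6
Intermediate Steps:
B(t, r) = (14 + r)/(r + t)
K(O, L) = 3*O + 3*(14 + L)/(8 + L) (K(O, L) = 3*((14 + L)/(L + (15 - 7)) + O) = 3*((14 + L)/(L + 8) + O) = 3*((14 + L)/(8 + L) + O) = 3*(O + (14 + L)/(8 + L)) = 3*O + 3*(14 + L)/(8 + L))
(2247247 + 838094) + K(-374, 350) = (2247247 + 838094) + 3*(14 + 350 - 374*(8 + 350))/(8 + 350) = 3085341 + 3*(14 + 350 - 374*358)/358 = 3085341 + 3*(1/358)*(14 + 350 - 133892) = 3085341 + 3*(1/358)*(-133528) = 3085341 - 200292/179 = 552075747/179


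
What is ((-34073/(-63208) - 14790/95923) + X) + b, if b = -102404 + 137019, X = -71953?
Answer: -226381731002533/6063100984 ≈ -37338.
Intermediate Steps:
b = 34615
((-34073/(-63208) - 14790/95923) + X) + b = ((-34073/(-63208) - 14790/95923) - 71953) + 34615 = ((-34073*(-1/63208) - 14790*1/95923) - 71953) + 34615 = ((34073/63208 - 14790/95923) - 71953) + 34615 = (2333538059/6063100984 - 71953) + 34615 = -436255971563693/6063100984 + 34615 = -226381731002533/6063100984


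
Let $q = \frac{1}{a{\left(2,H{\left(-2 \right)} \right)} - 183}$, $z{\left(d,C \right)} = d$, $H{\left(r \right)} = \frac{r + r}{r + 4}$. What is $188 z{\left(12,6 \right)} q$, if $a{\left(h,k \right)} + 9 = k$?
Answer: $- \frac{1128}{97} \approx -11.629$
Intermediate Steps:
$H{\left(r \right)} = \frac{2 r}{4 + r}$
$a{\left(h,k \right)} = -9 + k$
$q = - \frac{1}{194}$ ($q = \frac{1}{\left(-9 + 2 \left(-2\right) \frac{1}{4 - 2}\right) - 183} = \frac{1}{\left(-9 + 2 \left(-2\right) \frac{1}{2}\right) - 183} = \frac{1}{\left(-9 - 2\right) - 183} = \frac{1}{-11 - 183} = \frac{1}{-194} = - \frac{1}{194} \approx -0.0051546$)
$188 z{\left(12,6 \right)} q = 188 \cdot 12 \left(- \frac{1}{194}\right) = 2256 \left(- \frac{1}{194}\right) = - \frac{1128}{97}$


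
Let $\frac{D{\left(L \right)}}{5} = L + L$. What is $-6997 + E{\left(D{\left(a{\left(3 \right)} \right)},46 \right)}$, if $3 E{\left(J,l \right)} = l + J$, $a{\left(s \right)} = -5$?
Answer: $- \frac{20995}{3} \approx -6998.3$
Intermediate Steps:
$D{\left(L \right)} = 10 L$ ($D{\left(L \right)} = 5 \left(L + L\right) = 5 \cdot 2 L = 10 L$)
$E{\left(J,l \right)} = \frac{J}{3} + \frac{l}{3}$ ($E{\left(J,l \right)} = \frac{l + J}{3} = \frac{J + l}{3} = \frac{J}{3} + \frac{l}{3}$)
$-6997 + E{\left(D{\left(a{\left(3 \right)} \right)},46 \right)} = -6997 + \left(\frac{10 \left(-5\right)}{3} + \frac{1}{3} \cdot 46\right) = -6997 + \left(\frac{1}{3} \left(-50\right) + \frac{46}{3}\right) = -6997 + \left(- \frac{50}{3} + \frac{46}{3}\right) = -6997 - \frac{4}{3} = - \frac{20995}{3}$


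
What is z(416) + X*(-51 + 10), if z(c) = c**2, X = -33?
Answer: 174409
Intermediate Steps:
z(416) + X*(-51 + 10) = 416**2 - 33*(-51 + 10) = 173056 - 33*(-41) = 173056 + 1353 = 174409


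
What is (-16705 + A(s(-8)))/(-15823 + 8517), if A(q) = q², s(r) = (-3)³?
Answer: 7988/3653 ≈ 2.1867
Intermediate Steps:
s(r) = -27
(-16705 + A(s(-8)))/(-15823 + 8517) = (-16705 + (-27)²)/(-15823 + 8517) = (-16705 + 729)/(-7306) = -15976*(-1/7306) = 7988/3653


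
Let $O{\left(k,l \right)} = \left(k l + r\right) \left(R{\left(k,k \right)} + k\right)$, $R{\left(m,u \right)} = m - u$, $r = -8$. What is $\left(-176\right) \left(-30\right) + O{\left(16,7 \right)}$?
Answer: $6944$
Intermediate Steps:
$O{\left(k,l \right)} = k \left(-8 + k l\right)$ ($O{\left(k,l \right)} = \left(k l - 8\right) \left(\left(k - k\right) + k\right) = \left(-8 + k l\right) \left(0 + k\right) = \left(-8 + k l\right) k = k \left(-8 + k l\right)$)
$\left(-176\right) \left(-30\right) + O{\left(16,7 \right)} = \left(-176\right) \left(-30\right) + 16 \left(-8 + 16 \cdot 7\right) = 5280 + 16 \left(-8 + 112\right) = 5280 + 16 \cdot 104 = 5280 + 1664 = 6944$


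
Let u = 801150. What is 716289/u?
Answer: 34109/38150 ≈ 0.89408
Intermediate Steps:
716289/u = 716289/801150 = 716289*(1/801150) = 34109/38150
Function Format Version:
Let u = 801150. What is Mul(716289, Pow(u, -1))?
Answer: Rational(34109, 38150) ≈ 0.89408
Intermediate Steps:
Mul(716289, Pow(u, -1)) = Mul(716289, Pow(801150, -1)) = Mul(716289, Rational(1, 801150)) = Rational(34109, 38150)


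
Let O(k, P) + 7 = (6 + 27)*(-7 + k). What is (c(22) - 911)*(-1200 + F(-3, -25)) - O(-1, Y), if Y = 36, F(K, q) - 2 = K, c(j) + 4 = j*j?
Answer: 517902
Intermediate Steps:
c(j) = -4 + j² (c(j) = -4 + j*j = -4 + j²)
F(K, q) = 2 + K
O(k, P) = -238 + 33*k (O(k, P) = -7 + (6 + 27)*(-7 + k) = -7 + 33*(-7 + k) = -7 + (-231 + 33*k) = -238 + 33*k)
(c(22) - 911)*(-1200 + F(-3, -25)) - O(-1, Y) = ((-4 + 22²) - 911)*(-1200 + (2 - 3)) - (-238 + 33*(-1)) = ((-4 + 484) - 911)*(-1200 - 1) - (-238 - 33) = (480 - 911)*(-1201) - 1*(-271) = -431*(-1201) + 271 = 517631 + 271 = 517902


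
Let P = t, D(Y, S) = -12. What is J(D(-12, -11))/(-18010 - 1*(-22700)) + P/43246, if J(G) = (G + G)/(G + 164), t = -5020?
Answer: -31961567/275260790 ≈ -0.11611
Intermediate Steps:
J(G) = 2*G/(164 + G) (J(G) = (2*G)/(164 + G) = 2*G/(164 + G))
P = -5020
J(D(-12, -11))/(-18010 - 1*(-22700)) + P/43246 = (2*(-12)/(164 - 12))/(-18010 - 1*(-22700)) - 5020/43246 = (2*(-12)/152)/(-18010 + 22700) - 5020*1/43246 = (2*(-12)*(1/152))/4690 - 2510/21623 = -3/19*1/4690 - 2510/21623 = -3/89110 - 2510/21623 = -31961567/275260790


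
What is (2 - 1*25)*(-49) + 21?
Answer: 1148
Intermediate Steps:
(2 - 1*25)*(-49) + 21 = (2 - 25)*(-49) + 21 = -23*(-49) + 21 = 1127 + 21 = 1148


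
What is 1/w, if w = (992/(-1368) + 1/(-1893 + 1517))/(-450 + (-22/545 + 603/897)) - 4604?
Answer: -672598462824/3096642233487521 ≈ -0.00021720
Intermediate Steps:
w = -3096642233487521/672598462824 (w = (992*(-1/1368) + 1/(-376))/(-450 + (-22*1/545 + 603*(1/897))) - 4604 = (-124/171 - 1/376)/(-450 + (-22/545 + 201/299)) - 4604 = -46795/(64296*(-450 + 102967/162955)) - 4604 = -46795/(64296*(-73226783/162955)) - 4604 = -46795/64296*(-162955/73226783) - 4604 = 1089354175/672598462824 - 4604 = -3096642233487521/672598462824 ≈ -4604.0)
1/w = 1/(-3096642233487521/672598462824) = -672598462824/3096642233487521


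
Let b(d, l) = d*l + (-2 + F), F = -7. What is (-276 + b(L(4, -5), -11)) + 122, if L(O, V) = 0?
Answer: -163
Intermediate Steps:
b(d, l) = -9 + d*l (b(d, l) = d*l + (-2 - 7) = d*l - 9 = -9 + d*l)
(-276 + b(L(4, -5), -11)) + 122 = (-276 + (-9 + 0*(-11))) + 122 = (-276 + (-9 + 0)) + 122 = (-276 - 9) + 122 = -285 + 122 = -163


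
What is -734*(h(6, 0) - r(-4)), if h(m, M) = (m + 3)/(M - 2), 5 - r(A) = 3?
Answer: 4771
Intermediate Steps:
r(A) = 2 (r(A) = 5 - 1*3 = 5 - 3 = 2)
h(m, M) = (3 + m)/(-2 + M)
-734*(h(6, 0) - r(-4)) = -734*((3 + 6)/(-2 + 0) - 1*2) = -734*(9/(-2) - 2) = -734*(-½*9 - 2) = -734*(-9/2 - 2) = -734*(-13/2) = 4771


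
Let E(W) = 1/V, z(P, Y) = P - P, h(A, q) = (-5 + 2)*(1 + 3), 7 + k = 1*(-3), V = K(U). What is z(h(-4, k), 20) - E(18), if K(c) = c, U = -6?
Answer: ⅙ ≈ 0.16667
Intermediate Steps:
V = -6
k = -10 (k = -7 + 1*(-3) = -7 - 3 = -10)
h(A, q) = -12 (h(A, q) = -3*4 = -12)
z(P, Y) = 0
E(W) = -⅙ (E(W) = 1/(-6) = -⅙)
z(h(-4, k), 20) - E(18) = 0 - 1*(-⅙) = 0 + ⅙ = ⅙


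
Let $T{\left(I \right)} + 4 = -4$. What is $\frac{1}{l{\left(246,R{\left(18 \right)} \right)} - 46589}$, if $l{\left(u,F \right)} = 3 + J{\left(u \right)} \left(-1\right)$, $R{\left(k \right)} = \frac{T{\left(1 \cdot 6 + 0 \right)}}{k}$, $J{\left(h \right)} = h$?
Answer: $- \frac{1}{46832} \approx -2.1353 \cdot 10^{-5}$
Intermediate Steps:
$T{\left(I \right)} = -8$ ($T{\left(I \right)} = -4 - 4 = -8$)
$R{\left(k \right)} = - \frac{8}{k}$
$l{\left(u,F \right)} = 3 - u$ ($l{\left(u,F \right)} = 3 + u \left(-1\right) = 3 - u$)
$\frac{1}{l{\left(246,R{\left(18 \right)} \right)} - 46589} = \frac{1}{\left(3 - 246\right) - 46589} = \frac{1}{-243 - 46589} = \frac{1}{-46832} = - \frac{1}{46832}$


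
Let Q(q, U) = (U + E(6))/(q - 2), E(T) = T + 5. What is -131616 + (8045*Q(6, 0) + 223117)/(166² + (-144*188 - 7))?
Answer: -250142365/1908 ≈ -1.3110e+5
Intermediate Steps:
E(T) = 5 + T
Q(q, U) = (11 + U)/(-2 + q) (Q(q, U) = (U + (5 + 6))/(q - 2) = (U + 11)/(-2 + q) = (11 + U)/(-2 + q))
-131616 + (8045*Q(6, 0) + 223117)/(166² + (-144*188 - 7)) = -131616 + (8045*((11 + 0)/(-2 + 6)) + 223117)/(166² + (-144*188 - 7)) = -131616 + (8045*(11/4) + 223117)/(27556 + (-27072 - 7)) = -131616 + (8045*((¼)*11) + 223117)/(27556 - 27079) = -131616 + (8045*(11/4) + 223117)/477 = -131616 + (88495/4 + 223117)*(1/477) = -131616 + (980963/4)*(1/477) = -131616 + 980963/1908 = -250142365/1908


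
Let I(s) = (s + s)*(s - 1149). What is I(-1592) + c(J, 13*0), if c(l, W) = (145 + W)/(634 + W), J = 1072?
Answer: 5533136241/634 ≈ 8.7273e+6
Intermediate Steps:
I(s) = 2*s*(-1149 + s) (I(s) = (2*s)*(-1149 + s) = 2*s*(-1149 + s))
c(l, W) = (145 + W)/(634 + W)
I(-1592) + c(J, 13*0) = 2*(-1592)*(-1149 - 1592) + (145 + 13*0)/(634 + 13*0) = 2*(-1592)*(-2741) + (145 + 0)/(634 + 0) = 8727344 + 145/634 = 5533136241/634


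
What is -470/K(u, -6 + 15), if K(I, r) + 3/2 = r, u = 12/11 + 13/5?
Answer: -188/3 ≈ -62.667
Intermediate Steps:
u = 203/55 (u = 12*(1/11) + 13*(⅕) = 12/11 + 13/5 = 203/55 ≈ 3.6909)
K(I, r) = -3/2 + r
-470/K(u, -6 + 15) = -470/(-3/2 + (-6 + 15)) = -470/(-3/2 + 9) = -470/15/2 = -470*2/15 = -188/3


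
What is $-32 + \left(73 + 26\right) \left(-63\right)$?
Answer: $-6269$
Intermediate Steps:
$-32 + \left(73 + 26\right) \left(-63\right) = -32 + 99 \left(-63\right) = -32 - 6237 = -6269$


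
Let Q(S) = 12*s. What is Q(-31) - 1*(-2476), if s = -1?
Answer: 2464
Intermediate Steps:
Q(S) = -12 (Q(S) = 12*(-1) = -12)
Q(-31) - 1*(-2476) = -12 - 1*(-2476) = -12 + 2476 = 2464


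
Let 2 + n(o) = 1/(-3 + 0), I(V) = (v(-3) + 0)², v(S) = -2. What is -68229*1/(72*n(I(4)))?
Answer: 3249/8 ≈ 406.13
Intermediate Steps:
I(V) = 4 (I(V) = (-2 + 0)² = (-2)² = 4)
n(o) = -7/3 (n(o) = -2 + 1/(-3 + 0) = -2 + 1/(-3) = -2 - ⅓ = -7/3)
-68229*1/(72*n(I(4))) = -68229/(-2*(-7/3)*(-36)) = -68229/((14/3)*(-36)) = -68229/(-168) = -68229*(-1/168) = 3249/8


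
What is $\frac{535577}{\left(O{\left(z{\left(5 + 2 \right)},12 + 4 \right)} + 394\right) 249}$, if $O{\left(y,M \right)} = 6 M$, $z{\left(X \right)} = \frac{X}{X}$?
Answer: $\frac{76511}{17430} \approx 4.3896$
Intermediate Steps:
$z{\left(X \right)} = 1$
$\frac{535577}{\left(O{\left(z{\left(5 + 2 \right)},12 + 4 \right)} + 394\right) 249} = \frac{535577}{\left(6 \left(12 + 4\right) + 394\right) 249} = \frac{535577}{\left(6 \cdot 16 + 394\right) 249} = \frac{535577}{\left(96 + 394\right) 249} = \frac{535577}{490 \cdot 249} = \frac{535577}{122010} = 535577 \cdot \frac{1}{122010} = \frac{76511}{17430}$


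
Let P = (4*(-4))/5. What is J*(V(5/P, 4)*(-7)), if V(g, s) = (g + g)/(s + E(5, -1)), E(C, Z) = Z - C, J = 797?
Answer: -139475/16 ≈ -8717.2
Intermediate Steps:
P = -16/5 (P = -16*1/5 = -16/5 ≈ -3.2000)
V(g, s) = 2*g/(-6 + s) (V(g, s) = (g + g)/(s + (-1 - 1*5)) = (2*g)/(s + (-1 - 5)) = (2*g)/(s - 6) = (2*g)/(-6 + s) = 2*g/(-6 + s))
J*(V(5/P, 4)*(-7)) = 797*((2*(5/(-16/5))/(-6 + 4))*(-7)) = 797*((2*(5*(-5/16))/(-2))*(-7)) = 797*((2*(-25/16)*(-1/2))*(-7)) = 797*((25/16)*(-7)) = 797*(-175/16) = -139475/16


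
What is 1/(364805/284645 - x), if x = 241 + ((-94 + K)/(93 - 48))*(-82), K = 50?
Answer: -2561805/819511592 ≈ -0.0031260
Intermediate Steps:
x = 14453/45 (x = 241 + ((-94 + 50)/(93 - 48))*(-82) = 241 - 44/45*(-82) = 241 + 3608/45 = 14453/45 ≈ 321.18)
1/(364805/284645 - x) = 1/(364805/284645 - 1*14453/45) = 1/(364805*(1/284645) - 14453/45) = 1/(72961/56929 - 14453/45) = 1/(-819511592/2561805) = -2561805/819511592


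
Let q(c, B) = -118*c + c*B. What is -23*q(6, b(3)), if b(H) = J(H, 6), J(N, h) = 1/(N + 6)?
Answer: 48806/3 ≈ 16269.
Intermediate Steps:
J(N, h) = 1/(6 + N)
b(H) = 1/(6 + H)
q(c, B) = -118*c + B*c
-23*q(6, b(3)) = -138*(-118 + 1/(6 + 3)) = -138*(-118 + 1/9) = -138*(-118 + ⅑) = -138*(-1061)/9 = -23*(-2122/3) = 48806/3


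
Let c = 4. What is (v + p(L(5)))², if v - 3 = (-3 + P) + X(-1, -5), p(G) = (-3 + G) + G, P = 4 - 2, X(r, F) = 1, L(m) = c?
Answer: 64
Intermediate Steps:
L(m) = 4
P = 2
p(G) = -3 + 2*G
v = 3 (v = 3 + ((-3 + 2) + 1) = 3 + (-1 + 1) = 3 + 0 = 3)
(v + p(L(5)))² = (3 + (-3 + 2*4))² = (3 + (-3 + 8))² = (3 + 5)² = 8² = 64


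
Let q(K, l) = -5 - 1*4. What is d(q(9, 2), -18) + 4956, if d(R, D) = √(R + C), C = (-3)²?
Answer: 4956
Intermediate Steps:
C = 9
q(K, l) = -9 (q(K, l) = -5 - 4 = -9)
d(R, D) = √(9 + R) (d(R, D) = √(R + 9) = √(9 + R))
d(q(9, 2), -18) + 4956 = √(9 - 9) + 4956 = √0 + 4956 = 0 + 4956 = 4956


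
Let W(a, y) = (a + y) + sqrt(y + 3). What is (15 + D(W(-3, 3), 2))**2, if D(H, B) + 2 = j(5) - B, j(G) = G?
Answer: 256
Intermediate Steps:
W(a, y) = a + y + sqrt(3 + y) (W(a, y) = (a + y) + sqrt(3 + y) = a + y + sqrt(3 + y))
D(H, B) = 3 - B (D(H, B) = -2 + (5 - B) = 3 - B)
(15 + D(W(-3, 3), 2))**2 = (15 + (3 - 1*2))**2 = (15 + (3 - 2))**2 = (15 + 1)**2 = 16**2 = 256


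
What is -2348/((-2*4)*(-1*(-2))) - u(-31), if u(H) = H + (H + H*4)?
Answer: 1331/4 ≈ 332.75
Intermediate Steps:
u(H) = 6*H (u(H) = H + (H + 4*H) = H + 5*H = 6*H)
-2348/((-2*4)*(-1*(-2))) - u(-31) = -2348/((-2*4)*(-1*(-2))) - 6*(-31) = -2348/((-8*2)) - 1*(-186) = -2348/(-16) + 186 = -2348*(-1/16) + 186 = 587/4 + 186 = 1331/4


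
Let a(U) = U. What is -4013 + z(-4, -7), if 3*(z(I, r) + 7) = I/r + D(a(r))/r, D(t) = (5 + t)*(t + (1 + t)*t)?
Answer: -84346/21 ≈ -4016.5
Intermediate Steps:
D(t) = (5 + t)*(t + t*(1 + t))
z(I, r) = -11/3 + r**2/3 + 7*r/3 + I/(3*r) (z(I, r) = -7 + (I/r + (r*(10 + r**2 + 7*r))/r)/3 = -7 + (I/r + (10 + r**2 + 7*r))/3 = -7 + (10 + r**2 + 7*r + I/r)/3 = -7 + (10/3 + r**2/3 + 7*r/3 + I/(3*r)) = -11/3 + r**2/3 + 7*r/3 + I/(3*r))
-4013 + z(-4, -7) = -4013 + (1/3)*(-4 + (-7)**3 - 11*(-7) + 7*(-7)**2)/(-7) = -4013 + (1/3)*(-1/7)*(-4 - 343 + 77 + 7*49) = -4013 + (1/3)*(-1/7)*(-4 - 343 + 77 + 343) = -4013 + (1/3)*(-1/7)*73 = -4013 - 73/21 = -84346/21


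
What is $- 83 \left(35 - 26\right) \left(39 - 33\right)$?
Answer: $-4482$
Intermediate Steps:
$- 83 \left(35 - 26\right) \left(39 - 33\right) = - 83 \left(35 - 26\right) 6 = \left(-83\right) 9 \cdot 6 = \left(-747\right) 6 = -4482$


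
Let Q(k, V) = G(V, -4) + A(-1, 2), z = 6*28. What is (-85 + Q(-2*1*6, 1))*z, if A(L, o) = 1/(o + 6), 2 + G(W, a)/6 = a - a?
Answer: -16275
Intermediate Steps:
G(W, a) = -12 (G(W, a) = -12 + 6*(a - a) = -12 + 6*0 = -12 + 0 = -12)
z = 168
A(L, o) = 1/(6 + o)
Q(k, V) = -95/8 (Q(k, V) = -12 + 1/(6 + 2) = -12 + 1/8 = -12 + ⅛ = -95/8)
(-85 + Q(-2*1*6, 1))*z = (-85 - 95/8)*168 = -775/8*168 = -16275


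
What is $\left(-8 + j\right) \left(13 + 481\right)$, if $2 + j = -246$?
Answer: $-126464$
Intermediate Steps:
$j = -248$ ($j = -2 - 246 = -248$)
$\left(-8 + j\right) \left(13 + 481\right) = \left(-8 - 248\right) \left(13 + 481\right) = \left(-256\right) 494 = -126464$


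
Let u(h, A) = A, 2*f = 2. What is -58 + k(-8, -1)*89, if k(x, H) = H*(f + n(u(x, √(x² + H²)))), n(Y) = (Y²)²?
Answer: -376172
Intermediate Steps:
f = 1 (f = (½)*2 = 1)
n(Y) = Y⁴
k(x, H) = H*(1 + (H² + x²)²) (k(x, H) = H*(1 + (√(x² + H²))⁴) = H*(1 + (√(H² + x²))⁴) = H*(1 + (H² + x²)²))
-58 + k(-8, -1)*89 = -58 - (1 + ((-1)² + (-8)²)²)*89 = -58 - (1 + (1 + 64)²)*89 = -58 - (1 + 65²)*89 = -58 - (1 + 4225)*89 = -58 - 1*4226*89 = -58 - 4226*89 = -58 - 376114 = -376172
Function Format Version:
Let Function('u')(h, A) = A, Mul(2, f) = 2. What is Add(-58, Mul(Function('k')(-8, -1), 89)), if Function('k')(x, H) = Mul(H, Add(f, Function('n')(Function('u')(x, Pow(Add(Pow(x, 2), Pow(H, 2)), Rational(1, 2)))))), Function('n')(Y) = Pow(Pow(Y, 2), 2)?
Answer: -376172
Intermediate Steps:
f = 1 (f = Mul(Rational(1, 2), 2) = 1)
Function('n')(Y) = Pow(Y, 4)
Function('k')(x, H) = Mul(H, Add(1, Pow(Add(Pow(H, 2), Pow(x, 2)), 2))) (Function('k')(x, H) = Mul(H, Add(1, Pow(Pow(Add(Pow(x, 2), Pow(H, 2)), Rational(1, 2)), 4))) = Mul(H, Add(1, Pow(Pow(Add(Pow(H, 2), Pow(x, 2)), Rational(1, 2)), 4))) = Mul(H, Add(1, Pow(Add(Pow(H, 2), Pow(x, 2)), 2))))
Add(-58, Mul(Function('k')(-8, -1), 89)) = Add(-58, Mul(Mul(-1, Add(1, Pow(Add(Pow(-1, 2), Pow(-8, 2)), 2))), 89)) = Add(-58, Mul(Mul(-1, Add(1, Pow(Add(1, 64), 2))), 89)) = Add(-58, Mul(Mul(-1, Add(1, Pow(65, 2))), 89)) = Add(-58, Mul(Mul(-1, Add(1, 4225)), 89)) = Add(-58, Mul(Mul(-1, 4226), 89)) = Add(-58, Mul(-4226, 89)) = Add(-58, -376114) = -376172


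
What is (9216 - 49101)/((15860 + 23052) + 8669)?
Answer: -39885/47581 ≈ -0.83825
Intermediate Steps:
(9216 - 49101)/((15860 + 23052) + 8669) = -39885/(38912 + 8669) = -39885/47581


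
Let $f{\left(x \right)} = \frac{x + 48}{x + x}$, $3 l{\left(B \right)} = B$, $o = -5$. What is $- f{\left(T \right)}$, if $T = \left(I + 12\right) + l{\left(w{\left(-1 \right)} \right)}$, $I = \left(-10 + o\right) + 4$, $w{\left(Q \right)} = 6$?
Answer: $- \frac{17}{2} \approx -8.5$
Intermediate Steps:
$l{\left(B \right)} = \frac{B}{3}$
$I = -11$ ($I = \left(-10 - 5\right) + 4 = -15 + 4 = -11$)
$T = 3$ ($T = \left(-11 + 12\right) + \frac{1}{3} \cdot 6 = 1 + 2 = 3$)
$f{\left(x \right)} = \frac{48 + x}{2 x}$
$- f{\left(T \right)} = - \frac{48 + 3}{2 \cdot 3} = - \frac{51}{2 \cdot 3} = \left(-1\right) \frac{17}{2} = - \frac{17}{2}$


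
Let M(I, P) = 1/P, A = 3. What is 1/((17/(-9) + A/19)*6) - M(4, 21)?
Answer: -1789/12432 ≈ -0.14390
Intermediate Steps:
1/((17/(-9) + A/19)*6) - M(4, 21) = 1/((17/(-9) + 3/19)*6) - 1/21 = 1/((17*(-⅑) + 3*(1/19))*6) - 1*1/21 = 1/((-17/9 + 3/19)*6) - 1/21 = 1/(-296/171*6) - 1/21 = 1/(-592/57) - 1/21 = -57/592 - 1/21 = -1789/12432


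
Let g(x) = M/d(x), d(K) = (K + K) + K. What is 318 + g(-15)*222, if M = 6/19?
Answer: 30062/95 ≈ 316.44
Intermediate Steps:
d(K) = 3*K (d(K) = 2*K + K = 3*K)
M = 6/19 (M = 6*(1/19) = 6/19 ≈ 0.31579)
g(x) = 2/(19*x) (g(x) = 6/(19*((3*x))) = 6*(1/(3*x))/19 = 2/(19*x))
318 + g(-15)*222 = 318 + ((2/19)/(-15))*222 = 318 + ((2/19)*(-1/15))*222 = 318 - 2/285*222 = 318 - 148/95 = 30062/95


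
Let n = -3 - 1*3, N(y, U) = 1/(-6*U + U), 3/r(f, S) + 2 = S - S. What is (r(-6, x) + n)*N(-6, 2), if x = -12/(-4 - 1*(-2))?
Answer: 3/4 ≈ 0.75000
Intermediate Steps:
x = 6 (x = -12/(-4 + 2) = -12/(-2) = -12*(-1/2) = 6)
r(f, S) = -3/2 (r(f, S) = 3/(-2 + (S - S)) = 3/(-2 + 0) = 3/(-2) = 3*(-1/2) = -3/2)
N(y, U) = -1/(5*U) (N(y, U) = 1/(-5*U) = -1/(5*U))
n = -6 (n = -3 - 3 = -6)
(r(-6, x) + n)*N(-6, 2) = (-3/2 - 6)*(-1/5/2) = -(-3)/(2*2) = -15/2*(-1/10) = 3/4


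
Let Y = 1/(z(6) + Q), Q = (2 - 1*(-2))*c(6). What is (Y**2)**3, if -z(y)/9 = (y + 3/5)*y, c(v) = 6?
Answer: 15625/21075899388737822784 ≈ 7.4137e-16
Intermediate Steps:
z(y) = -9*y*(3/5 + y) (z(y) = -9*(y + 3/5)*y = -9*(3/5 + y)*y = -9*y*(3/5 + y))
Q = 24 (Q = (2 - 1*(-2))*6 = (2 + 2)*6 = 4*6 = 24)
Y = -5/1662 (Y = 1/(-9/5*6*(3 + 5*6) + 24) = 1/(-9/5*6*(3 + 30) + 24) = 1/(-9/5*6*33 + 24) = 1/(-1782/5 + 24) = 1/(-1662/5) = -5/1662 ≈ -0.0030084)
(Y**2)**3 = ((-5/1662)**2)**3 = (25/2762244)**3 = 15625/21075899388737822784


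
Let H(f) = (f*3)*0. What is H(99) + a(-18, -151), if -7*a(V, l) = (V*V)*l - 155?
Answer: 49079/7 ≈ 7011.3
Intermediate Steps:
a(V, l) = 155/7 - l*V**2/7 (a(V, l) = -((V*V)*l - 155)/7 = -(V**2*l - 155)/7 = -(l*V**2 - 155)/7 = -(-155 + l*V**2)/7 = 155/7 - l*V**2/7)
H(f) = 0 (H(f) = (3*f)*0 = 0)
H(99) + a(-18, -151) = 0 + (155/7 - 1/7*(-151)*(-18)**2) = 0 + (155/7 - 1/7*(-151)*324) = 0 + (155/7 + 48924/7) = 0 + 49079/7 = 49079/7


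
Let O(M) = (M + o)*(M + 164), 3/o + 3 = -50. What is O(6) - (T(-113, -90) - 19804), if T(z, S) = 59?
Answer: 1100035/53 ≈ 20755.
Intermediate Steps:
o = -3/53 (o = 3/(-3 - 50) = 3/(-53) = 3*(-1/53) = -3/53 ≈ -0.056604)
O(M) = (164 + M)*(-3/53 + M) (O(M) = (M - 3/53)*(M + 164) = (-3/53 + M)*(164 + M) = (164 + M)*(-3/53 + M))
O(6) - (T(-113, -90) - 19804) = (-492/53 + 6² + (8689/53)*6) - (59 - 19804) = (-492/53 + 36 + 52134/53) - 1*(-19745) = 53550/53 + 19745 = 1100035/53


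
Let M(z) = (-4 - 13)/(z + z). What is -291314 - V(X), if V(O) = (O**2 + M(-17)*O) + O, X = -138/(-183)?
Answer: -1083985719/3721 ≈ -2.9132e+5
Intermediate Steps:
M(z) = -17/(2*z) (M(z) = -17*1/(2*z) = -17/(2*z))
X = 46/61 (X = -138*(-1/183) = 46/61 ≈ 0.75410)
V(O) = O**2 + 3*O/2 (V(O) = (O**2 + (-17/2/(-17))*O) + O = (O**2 + (-17/2*(-1/17))*O) + O = (O**2 + O/2) + O = O**2 + 3*O/2)
-291314 - V(X) = -291314 - 46*(3 + 2*(46/61))/(2*61) = -291314 - 46*(3 + 92/61)/(2*61) = -291314 - 46*275/(2*61*61) = -291314 - 1*6325/3721 = -291314 - 6325/3721 = -1083985719/3721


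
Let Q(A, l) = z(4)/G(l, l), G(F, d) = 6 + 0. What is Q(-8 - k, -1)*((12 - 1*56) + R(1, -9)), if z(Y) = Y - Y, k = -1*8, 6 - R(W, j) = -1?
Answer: 0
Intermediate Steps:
R(W, j) = 7 (R(W, j) = 6 - 1*(-1) = 6 + 1 = 7)
k = -8
z(Y) = 0
G(F, d) = 6
Q(A, l) = 0 (Q(A, l) = 0/6 = 0*(⅙) = 0)
Q(-8 - k, -1)*((12 - 1*56) + R(1, -9)) = 0*((12 - 1*56) + 7) = 0*((12 - 56) + 7) = 0*(-44 + 7) = 0*(-37) = 0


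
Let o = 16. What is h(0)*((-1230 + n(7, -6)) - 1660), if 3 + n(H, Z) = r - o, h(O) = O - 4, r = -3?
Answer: 11648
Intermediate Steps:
h(O) = -4 + O
n(H, Z) = -22 (n(H, Z) = -3 + (-3 - 1*16) = -3 + (-3 - 16) = -3 - 19 = -22)
h(0)*((-1230 + n(7, -6)) - 1660) = (-4 + 0)*((-1230 - 22) - 1660) = -4*(-1252 - 1660) = -4*(-2912) = 11648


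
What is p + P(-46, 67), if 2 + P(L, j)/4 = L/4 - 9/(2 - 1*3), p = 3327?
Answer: 3309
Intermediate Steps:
P(L, j) = 28 + L (P(L, j) = -8 + 4*(L/4 - 9/(2 - 1*3)) = -8 + 4*(L*(1/4) - 9/(2 - 3)) = -8 + 4*(L/4 - 9/(-1)) = -8 + 4*(L/4 - 9*(-1)) = -8 + 4*(L/4 + 9) = -8 + 4*(9 + L/4) = -8 + (36 + L) = 28 + L)
p + P(-46, 67) = 3327 + (28 - 46) = 3327 - 18 = 3309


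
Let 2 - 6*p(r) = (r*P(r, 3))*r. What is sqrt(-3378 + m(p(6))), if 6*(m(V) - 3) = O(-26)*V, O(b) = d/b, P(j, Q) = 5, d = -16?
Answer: I*sqrt(5138003)/39 ≈ 58.121*I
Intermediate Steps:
p(r) = 1/3 - 5*r**2/6 (p(r) = 1/3 - r*5*r/6 = 1/3 - 5*r*r/6 = 1/3 - 5*r**2/6)
O(b) = -16/b
m(V) = 3 + 4*V/39 (m(V) = 3 + ((-16/(-26))*V)/6 = 3 + ((-16*(-1/26))*V)/6 = 3 + (8*V/13)/6 = 3 + 4*V/39)
sqrt(-3378 + m(p(6))) = sqrt(-3378 + (3 + 4*(1/3 - 5/6*6**2)/39)) = sqrt(-3378 + (3 + 4*(1/3 - 5/6*36)/39)) = sqrt(-3378 + (3 + 4*(1/3 - 30)/39)) = sqrt(-3378 + (3 + (4/39)*(-89/3))) = sqrt(-3378 + (3 - 356/117)) = sqrt(-3378 - 5/117) = sqrt(-395231/117) = I*sqrt(5138003)/39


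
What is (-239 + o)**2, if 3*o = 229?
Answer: 238144/9 ≈ 26460.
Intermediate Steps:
o = 229/3 (o = (1/3)*229 = 229/3 ≈ 76.333)
(-239 + o)**2 = (-239 + 229/3)**2 = (-488/3)**2 = 238144/9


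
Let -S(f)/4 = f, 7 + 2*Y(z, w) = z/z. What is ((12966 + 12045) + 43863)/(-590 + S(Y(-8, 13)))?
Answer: -34437/289 ≈ -119.16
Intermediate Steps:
Y(z, w) = -3 (Y(z, w) = -7/2 + (z/z)/2 = -7/2 + (1/2)*1 = -7/2 + 1/2 = -3)
S(f) = -4*f
((12966 + 12045) + 43863)/(-590 + S(Y(-8, 13))) = ((12966 + 12045) + 43863)/(-590 - 4*(-3)) = (25011 + 43863)/(-590 + 12) = 68874/(-578) = 68874*(-1/578) = -34437/289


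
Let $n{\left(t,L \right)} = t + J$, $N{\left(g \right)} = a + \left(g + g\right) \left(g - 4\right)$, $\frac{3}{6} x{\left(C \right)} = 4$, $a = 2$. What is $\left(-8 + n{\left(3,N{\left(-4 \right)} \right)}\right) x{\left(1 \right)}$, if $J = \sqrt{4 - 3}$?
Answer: $-32$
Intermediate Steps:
$x{\left(C \right)} = 8$ ($x{\left(C \right)} = 2 \cdot 4 = 8$)
$N{\left(g \right)} = 2 + 2 g \left(-4 + g\right)$ ($N{\left(g \right)} = 2 + \left(g + g\right) \left(g - 4\right) = 2 + 2 g \left(-4 + g\right)$)
$J = 1$ ($J = \sqrt{1} = 1$)
$n{\left(t,L \right)} = 1 + t$ ($n{\left(t,L \right)} = t + 1 = 1 + t$)
$\left(-8 + n{\left(3,N{\left(-4 \right)} \right)}\right) x{\left(1 \right)} = \left(-8 + \left(1 + 3\right)\right) 8 = \left(-8 + 4\right) 8 = \left(-4\right) 8 = -32$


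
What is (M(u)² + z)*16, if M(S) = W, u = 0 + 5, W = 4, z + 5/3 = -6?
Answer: 400/3 ≈ 133.33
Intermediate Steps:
z = -23/3 (z = -5/3 - 6 = -23/3 ≈ -7.6667)
u = 5
M(S) = 4
(M(u)² + z)*16 = (4² - 23/3)*16 = (16 - 23/3)*16 = (25/3)*16 = 400/3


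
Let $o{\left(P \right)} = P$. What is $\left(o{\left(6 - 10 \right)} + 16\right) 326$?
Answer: $3912$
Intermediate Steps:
$\left(o{\left(6 - 10 \right)} + 16\right) 326 = \left(\left(6 - 10\right) + 16\right) 326 = \left(-4 + 16\right) 326 = 12 \cdot 326 = 3912$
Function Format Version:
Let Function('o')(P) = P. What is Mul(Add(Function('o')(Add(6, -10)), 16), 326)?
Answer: 3912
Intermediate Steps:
Mul(Add(Function('o')(Add(6, -10)), 16), 326) = Mul(Add(Add(6, -10), 16), 326) = Mul(Add(-4, 16), 326) = Mul(12, 326) = 3912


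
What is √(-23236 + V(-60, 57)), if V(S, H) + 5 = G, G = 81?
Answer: 2*I*√5790 ≈ 152.18*I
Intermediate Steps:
V(S, H) = 76 (V(S, H) = -5 + 81 = 76)
√(-23236 + V(-60, 57)) = √(-23236 + 76) = √(-23160) = 2*I*√5790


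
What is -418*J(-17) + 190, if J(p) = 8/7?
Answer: -2014/7 ≈ -287.71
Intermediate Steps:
J(p) = 8/7 (J(p) = 8*(1/7) = 8/7)
-418*J(-17) + 190 = -418*8/7 + 190 = -3344/7 + 190 = -2014/7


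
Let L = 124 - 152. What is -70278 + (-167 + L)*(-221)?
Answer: -27183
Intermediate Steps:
L = -28
-70278 + (-167 + L)*(-221) = -70278 + (-167 - 28)*(-221) = -70278 - 195*(-221) = -70278 + 43095 = -27183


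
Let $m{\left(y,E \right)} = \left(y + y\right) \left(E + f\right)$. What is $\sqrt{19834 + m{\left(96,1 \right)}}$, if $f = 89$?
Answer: $\sqrt{37114} \approx 192.65$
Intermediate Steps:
$m{\left(y,E \right)} = 2 y \left(89 + E\right)$ ($m{\left(y,E \right)} = \left(y + y\right) \left(E + 89\right) = 2 y \left(89 + E\right)$)
$\sqrt{19834 + m{\left(96,1 \right)}} = \sqrt{19834 + 2 \cdot 96 \left(89 + 1\right)} = \sqrt{19834 + 2 \cdot 96 \cdot 90} = \sqrt{19834 + 17280} = \sqrt{37114}$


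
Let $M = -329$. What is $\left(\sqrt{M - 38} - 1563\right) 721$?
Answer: $-1126923 + 721 i \sqrt{367} \approx -1.1269 \cdot 10^{6} + 13812.0 i$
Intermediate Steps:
$\left(\sqrt{M - 38} - 1563\right) 721 = \left(\sqrt{-329 - 38} - 1563\right) 721 = \left(\sqrt{-367} - 1563\right) 721 = \left(i \sqrt{367} - 1563\right) 721 = \left(-1563 + i \sqrt{367}\right) 721 = -1126923 + 721 i \sqrt{367}$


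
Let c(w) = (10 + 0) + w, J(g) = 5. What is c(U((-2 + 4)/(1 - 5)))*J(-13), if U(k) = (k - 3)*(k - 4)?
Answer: 515/4 ≈ 128.75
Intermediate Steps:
U(k) = (-4 + k)*(-3 + k) (U(k) = (-3 + k)*(-4 + k) = (-4 + k)*(-3 + k))
c(w) = 10 + w
c(U((-2 + 4)/(1 - 5)))*J(-13) = (10 + (12 + ((-2 + 4)/(1 - 5))**2 - 7*(-2 + 4)/(1 - 5)))*5 = (10 + (12 + (2/(-4))**2 - 14/(-4)))*5 = (10 + (12 + (2*(-1/4))**2 - 14*(-1)/4))*5 = (10 + (12 + (-1/2)**2 - 7*(-1/2)))*5 = (10 + (12 + 1/4 + 7/2))*5 = (10 + 63/4)*5 = (103/4)*5 = 515/4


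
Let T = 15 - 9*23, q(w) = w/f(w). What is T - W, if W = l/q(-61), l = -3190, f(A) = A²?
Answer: -194782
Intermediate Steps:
q(w) = 1/w (q(w) = w/(w²) = w/w² = 1/w)
T = -192 (T = 15 - 207 = -192)
W = 194590 (W = -3190/(1/(-61)) = -3190/(-1/61) = -3190*(-61) = 194590)
T - W = -192 - 1*194590 = -192 - 194590 = -194782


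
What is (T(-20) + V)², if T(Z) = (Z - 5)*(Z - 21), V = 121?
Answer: 1313316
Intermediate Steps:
T(Z) = (-21 + Z)*(-5 + Z) (T(Z) = (-5 + Z)*(-21 + Z) = (-21 + Z)*(-5 + Z))
(T(-20) + V)² = ((105 + (-20)² - 26*(-20)) + 121)² = ((105 + 400 + 520) + 121)² = (1025 + 121)² = 1146² = 1313316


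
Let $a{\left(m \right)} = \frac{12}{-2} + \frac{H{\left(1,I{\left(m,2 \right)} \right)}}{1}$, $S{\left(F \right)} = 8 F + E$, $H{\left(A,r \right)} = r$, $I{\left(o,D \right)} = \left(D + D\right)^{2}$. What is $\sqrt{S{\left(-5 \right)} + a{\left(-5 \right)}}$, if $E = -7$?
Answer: $i \sqrt{37} \approx 6.0828 i$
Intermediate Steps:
$I{\left(o,D \right)} = 4 D^{2}$ ($I{\left(o,D \right)} = \left(2 D\right)^{2} = 4 D^{2}$)
$S{\left(F \right)} = -7 + 8 F$ ($S{\left(F \right)} = 8 F - 7 = -7 + 8 F$)
$a{\left(m \right)} = 10$ ($a{\left(m \right)} = \frac{12}{-2} + \frac{4 \cdot 2^{2}}{1} = 12 \left(- \frac{1}{2}\right) + 4 \cdot 4 \cdot 1 = -6 + 16 \cdot 1 = -6 + 16 = 10$)
$\sqrt{S{\left(-5 \right)} + a{\left(-5 \right)}} = \sqrt{\left(-7 + 8 \left(-5\right)\right) + 10} = \sqrt{\left(-7 - 40\right) + 10} = \sqrt{-47 + 10} = \sqrt{-37} = i \sqrt{37}$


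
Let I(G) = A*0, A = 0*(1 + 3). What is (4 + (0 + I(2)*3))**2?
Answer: 16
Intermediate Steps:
A = 0 (A = 0*4 = 0)
I(G) = 0 (I(G) = 0*0 = 0)
(4 + (0 + I(2)*3))**2 = (4 + (0 + 0*3))**2 = (4 + (0 + 0))**2 = (4 + 0)**2 = 4**2 = 16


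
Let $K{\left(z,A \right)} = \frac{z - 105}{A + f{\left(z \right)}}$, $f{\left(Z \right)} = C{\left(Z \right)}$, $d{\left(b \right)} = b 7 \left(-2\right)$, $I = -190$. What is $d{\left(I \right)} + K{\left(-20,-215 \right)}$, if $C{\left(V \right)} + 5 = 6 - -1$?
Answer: $\frac{566705}{213} \approx 2660.6$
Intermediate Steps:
$C{\left(V \right)} = 2$ ($C{\left(V \right)} = -5 + \left(6 - -1\right) = -5 + \left(6 + 1\right) = -5 + 7 = 2$)
$d{\left(b \right)} = - 14 b$ ($d{\left(b \right)} = 7 b \left(-2\right) = - 14 b$)
$f{\left(Z \right)} = 2$
$K{\left(z,A \right)} = \frac{-105 + z}{2 + A}$ ($K{\left(z,A \right)} = \frac{z - 105}{A + 2} = \frac{-105 + z}{2 + A}$)
$d{\left(I \right)} + K{\left(-20,-215 \right)} = \left(-14\right) \left(-190\right) + \frac{-105 - 20}{2 - 215} = 2660 + \frac{1}{-213} \left(-125\right) = 2660 - - \frac{125}{213} = 2660 + \frac{125}{213} = \frac{566705}{213}$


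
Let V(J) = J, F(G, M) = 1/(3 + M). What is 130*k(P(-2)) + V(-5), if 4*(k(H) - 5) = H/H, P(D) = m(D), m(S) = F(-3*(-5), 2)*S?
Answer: 1355/2 ≈ 677.50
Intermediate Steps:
m(S) = S/5 (m(S) = S/(3 + 2) = S/5)
P(D) = D/5
k(H) = 21/4 (k(H) = 5 + (H/H)/4 = 5 + (¼)*1 = 5 + ¼ = 21/4)
130*k(P(-2)) + V(-5) = 130*(21/4) - 5 = 1365/2 - 5 = 1355/2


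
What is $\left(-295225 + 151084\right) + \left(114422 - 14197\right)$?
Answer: $-43916$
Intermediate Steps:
$\left(-295225 + 151084\right) + \left(114422 - 14197\right) = -144141 + 100225 = -43916$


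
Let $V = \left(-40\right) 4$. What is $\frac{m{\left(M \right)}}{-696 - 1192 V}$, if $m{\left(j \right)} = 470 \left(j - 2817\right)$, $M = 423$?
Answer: $- \frac{281295}{47506} \approx -5.9212$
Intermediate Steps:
$m{\left(j \right)} = -1323990 + 470 j$ ($m{\left(j \right)} = 470 \left(-2817 + j\right) = -1323990 + 470 j$)
$V = -160$
$\frac{m{\left(M \right)}}{-696 - 1192 V} = \frac{-1323990 + 470 \cdot 423}{-696 - -190720} = \frac{-1323990 + 198810}{-696 + 190720} = - \frac{1125180}{190024} = \left(-1125180\right) \frac{1}{190024} = - \frac{281295}{47506}$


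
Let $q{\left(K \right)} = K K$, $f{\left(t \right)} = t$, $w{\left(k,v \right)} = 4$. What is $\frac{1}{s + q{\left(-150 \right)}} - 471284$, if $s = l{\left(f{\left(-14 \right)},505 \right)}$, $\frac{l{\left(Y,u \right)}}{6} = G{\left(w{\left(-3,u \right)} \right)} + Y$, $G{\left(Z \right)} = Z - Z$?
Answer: $- \frac{10564302143}{22416} \approx -4.7128 \cdot 10^{5}$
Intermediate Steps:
$G{\left(Z \right)} = 0$
$q{\left(K \right)} = K^{2}$
$l{\left(Y,u \right)} = 6 Y$ ($l{\left(Y,u \right)} = 6 \left(0 + Y\right) = 6 Y$)
$s = -84$ ($s = 6 \left(-14\right) = -84$)
$\frac{1}{s + q{\left(-150 \right)}} - 471284 = \frac{1}{-84 + \left(-150\right)^{2}} - 471284 = \frac{1}{-84 + 22500} - 471284 = \frac{1}{22416} - 471284 = - \frac{10564302143}{22416}$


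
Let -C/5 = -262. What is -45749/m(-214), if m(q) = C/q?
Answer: 4895143/655 ≈ 7473.5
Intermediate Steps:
C = 1310 (C = -5*(-262) = 1310)
m(q) = 1310/q
-45749/m(-214) = -45749/(1310/(-214)) = -45749/(1310*(-1/214)) = -45749/(-655/107) = -45749*(-107/655) = 4895143/655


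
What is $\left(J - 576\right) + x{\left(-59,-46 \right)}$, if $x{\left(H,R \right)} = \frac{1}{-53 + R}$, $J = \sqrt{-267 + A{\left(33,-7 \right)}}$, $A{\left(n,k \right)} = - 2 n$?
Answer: $- \frac{57025}{99} + 3 i \sqrt{37} \approx -576.01 + 18.248 i$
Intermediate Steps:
$J = 3 i \sqrt{37}$ ($J = \sqrt{-267 - 66} = \sqrt{-333} = 3 i \sqrt{37} \approx 18.248 i$)
$\left(J - 576\right) + x{\left(-59,-46 \right)} = \left(3 i \sqrt{37} - 576\right) + \frac{1}{-53 - 46} = \left(-576 + 3 i \sqrt{37}\right) + \frac{1}{-99} = \left(-576 + 3 i \sqrt{37}\right) - \frac{1}{99} = - \frac{57025}{99} + 3 i \sqrt{37}$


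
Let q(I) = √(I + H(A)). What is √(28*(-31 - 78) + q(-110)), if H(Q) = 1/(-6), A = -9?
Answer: √(-109872 + 6*I*√3966)/6 ≈ 0.094995 + 55.245*I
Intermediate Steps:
H(Q) = -⅙
q(I) = √(-⅙ + I) (q(I) = √(I - ⅙) = √(-⅙ + I))
√(28*(-31 - 78) + q(-110)) = √(28*(-31 - 78) + √(-6 + 36*(-110))/6) = √(28*(-109) + √(-6 - 3960)/6) = √(-3052 + √(-3966)/6) = √(-3052 + (I*√3966)/6) = √(-3052 + I*√3966/6)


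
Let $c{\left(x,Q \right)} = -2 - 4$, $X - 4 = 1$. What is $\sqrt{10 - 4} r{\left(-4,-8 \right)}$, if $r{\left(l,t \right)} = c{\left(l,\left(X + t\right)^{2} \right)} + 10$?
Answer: $4 \sqrt{6} \approx 9.798$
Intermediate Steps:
$X = 5$ ($X = 4 + 1 = 5$)
$c{\left(x,Q \right)} = -6$ ($c{\left(x,Q \right)} = -2 - 4 = -6$)
$r{\left(l,t \right)} = 4$ ($r{\left(l,t \right)} = -6 + 10 = 4$)
$\sqrt{10 - 4} r{\left(-4,-8 \right)} = \sqrt{10 - 4} \cdot 4 = \sqrt{6} \cdot 4 = 4 \sqrt{6}$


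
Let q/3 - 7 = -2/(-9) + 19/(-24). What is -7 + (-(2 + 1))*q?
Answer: -519/8 ≈ -64.875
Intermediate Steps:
q = 463/24 (q = 21 + 3*(-2/(-9) + 19/(-24)) = 21 + 3*(-2*(-⅑) + 19*(-1/24)) = 21 + 3*(2/9 - 19/24) = 21 + 3*(-41/72) = 21 - 41/24 = 463/24 ≈ 19.292)
-7 + (-(2 + 1))*q = -7 - (2 + 1)*(463/24) = -7 - 1*3*(463/24) = -7 - 3*463/24 = -7 - 463/8 = -519/8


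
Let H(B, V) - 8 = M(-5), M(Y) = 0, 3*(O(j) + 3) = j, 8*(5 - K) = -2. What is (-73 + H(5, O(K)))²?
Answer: 4225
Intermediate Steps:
K = 21/4 (K = 5 - ⅛*(-2) = 5 + ¼ = 21/4 ≈ 5.2500)
O(j) = -3 + j/3
H(B, V) = 8 (H(B, V) = 8 + 0 = 8)
(-73 + H(5, O(K)))² = (-73 + 8)² = (-65)² = 4225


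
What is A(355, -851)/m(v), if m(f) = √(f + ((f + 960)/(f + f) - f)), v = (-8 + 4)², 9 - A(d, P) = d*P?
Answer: 302114*√122/61 ≈ 54704.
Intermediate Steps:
A(d, P) = 9 - P*d (A(d, P) = 9 - d*P = 9 - P*d)
v = 16 (v = (-4)² = 16)
m(f) = √2*√((960 + f)/f)/2 (m(f) = √(f + ((960 + f)/((2*f)) - f)) = √(f + ((960 + f)*(1/(2*f)) - f)) = √(f + ((960 + f)/(2*f) - f)) = √(f + (-f + (960 + f)/(2*f))) = √((960 + f)/(2*f)) = √2*√((960 + f)/f)/2)
A(355, -851)/m(v) = (9 - 1*(-851)*355)/((√2*√((960 + 16)/16)/2)) = (9 + 302105)/((√2*√((1/16)*976)/2)) = 302114/((√2*√61/2)) = 302114/((√122/2)) = 302114*(√122/61) = 302114*√122/61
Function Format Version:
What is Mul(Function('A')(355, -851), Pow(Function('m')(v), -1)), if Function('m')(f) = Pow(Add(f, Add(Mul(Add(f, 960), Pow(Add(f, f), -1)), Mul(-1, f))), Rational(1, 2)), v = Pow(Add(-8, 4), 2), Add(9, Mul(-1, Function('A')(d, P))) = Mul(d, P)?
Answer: Mul(Rational(302114, 61), Pow(122, Rational(1, 2))) ≈ 54704.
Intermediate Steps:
Function('A')(d, P) = Add(9, Mul(-1, P, d)) (Function('A')(d, P) = Add(9, Mul(-1, Mul(d, P))) = Add(9, Mul(-1, Mul(P, d))) = Add(9, Mul(-1, P, d)))
v = 16 (v = Pow(-4, 2) = 16)
Function('m')(f) = Mul(Rational(1, 2), Pow(2, Rational(1, 2)), Pow(Mul(Pow(f, -1), Add(960, f)), Rational(1, 2))) (Function('m')(f) = Pow(Add(f, Add(Mul(Add(960, f), Pow(Mul(2, f), -1)), Mul(-1, f))), Rational(1, 2)) = Pow(Add(f, Add(Mul(Add(960, f), Mul(Rational(1, 2), Pow(f, -1))), Mul(-1, f))), Rational(1, 2)) = Pow(Add(f, Add(Mul(Rational(1, 2), Pow(f, -1), Add(960, f)), Mul(-1, f))), Rational(1, 2)) = Pow(Add(f, Add(Mul(-1, f), Mul(Rational(1, 2), Pow(f, -1), Add(960, f)))), Rational(1, 2)) = Pow(Mul(Rational(1, 2), Pow(f, -1), Add(960, f)), Rational(1, 2)) = Mul(Rational(1, 2), Pow(2, Rational(1, 2)), Pow(Mul(Pow(f, -1), Add(960, f)), Rational(1, 2))))
Mul(Function('A')(355, -851), Pow(Function('m')(v), -1)) = Mul(Add(9, Mul(-1, -851, 355)), Pow(Mul(Rational(1, 2), Pow(2, Rational(1, 2)), Pow(Mul(Pow(16, -1), Add(960, 16)), Rational(1, 2))), -1)) = Mul(Add(9, 302105), Pow(Mul(Rational(1, 2), Pow(2, Rational(1, 2)), Pow(Mul(Rational(1, 16), 976), Rational(1, 2))), -1)) = Mul(302114, Pow(Mul(Rational(1, 2), Pow(2, Rational(1, 2)), Pow(61, Rational(1, 2))), -1)) = Mul(302114, Pow(Mul(Rational(1, 2), Pow(122, Rational(1, 2))), -1)) = Mul(302114, Mul(Rational(1, 61), Pow(122, Rational(1, 2)))) = Mul(Rational(302114, 61), Pow(122, Rational(1, 2)))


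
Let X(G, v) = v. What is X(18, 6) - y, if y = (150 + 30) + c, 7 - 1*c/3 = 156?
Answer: 273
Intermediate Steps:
c = -447 (c = 21 - 3*156 = 21 - 468 = -447)
y = -267 (y = (150 + 30) - 447 = 180 - 447 = -267)
X(18, 6) - y = 6 - 1*(-267) = 6 + 267 = 273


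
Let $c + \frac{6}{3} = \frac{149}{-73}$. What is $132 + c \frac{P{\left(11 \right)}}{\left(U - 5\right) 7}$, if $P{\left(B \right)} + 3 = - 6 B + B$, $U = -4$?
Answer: $\frac{589958}{4599} \approx 128.28$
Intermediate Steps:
$c = - \frac{295}{73}$ ($c = -2 + \frac{149}{-73} = -2 + 149 \left(- \frac{1}{73}\right) = -2 - \frac{149}{73} = - \frac{295}{73} \approx -4.0411$)
$P{\left(B \right)} = -3 - 5 B$ ($P{\left(B \right)} = -3 + \left(- 6 B + B\right) = -3 - 5 B$)
$132 + c \frac{P{\left(11 \right)}}{\left(U - 5\right) 7} = 132 - \frac{295 \frac{-3 - 55}{\left(-4 - 5\right) 7}}{73} = 132 - \frac{295 \frac{-3 - 55}{\left(-9\right) 7}}{73} = 132 - \frac{295 \left(- \frac{58}{-63}\right)}{73} = 132 - \frac{295 \left(\left(-58\right) \left(- \frac{1}{63}\right)\right)}{73} = 132 - \frac{17110}{4599} = \frac{589958}{4599}$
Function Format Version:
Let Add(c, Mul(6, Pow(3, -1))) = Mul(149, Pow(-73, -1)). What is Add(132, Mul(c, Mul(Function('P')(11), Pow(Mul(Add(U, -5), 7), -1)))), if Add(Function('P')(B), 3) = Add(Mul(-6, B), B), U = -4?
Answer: Rational(589958, 4599) ≈ 128.28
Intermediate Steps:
c = Rational(-295, 73) (c = Add(-2, Mul(149, Pow(-73, -1))) = Add(-2, Mul(149, Rational(-1, 73))) = Add(-2, Rational(-149, 73)) = Rational(-295, 73) ≈ -4.0411)
Function('P')(B) = Add(-3, Mul(-5, B)) (Function('P')(B) = Add(-3, Add(Mul(-6, B), B)) = Add(-3, Mul(-5, B)))
Add(132, Mul(c, Mul(Function('P')(11), Pow(Mul(Add(U, -5), 7), -1)))) = Add(132, Mul(Rational(-295, 73), Mul(Add(-3, Mul(-5, 11)), Pow(Mul(Add(-4, -5), 7), -1)))) = Add(132, Mul(Rational(-295, 73), Mul(Add(-3, -55), Pow(Mul(-9, 7), -1)))) = Add(132, Mul(Rational(-295, 73), Mul(-58, Pow(-63, -1)))) = Add(132, Mul(Rational(-295, 73), Mul(-58, Rational(-1, 63)))) = Add(132, Mul(Rational(-295, 73), Rational(58, 63))) = Add(132, Rational(-17110, 4599)) = Rational(589958, 4599)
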